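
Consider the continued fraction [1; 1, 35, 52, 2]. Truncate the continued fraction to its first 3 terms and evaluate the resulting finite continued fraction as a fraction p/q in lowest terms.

71/36

Start with 35.
1 + 1/(35/1) = 1 + 1/35 = 36/35
1 + 1/(36/35) = 1 + 35/36 = 71/36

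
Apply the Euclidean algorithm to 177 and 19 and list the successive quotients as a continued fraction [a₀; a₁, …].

[9; 3, 6]

Repeatedly divide and take the remainder:
177 = 9·19 + 6, so a_0 = 9
19 = 3·6 + 1, so a_1 = 3
6 = 6·1 + 0, so a_2 = 6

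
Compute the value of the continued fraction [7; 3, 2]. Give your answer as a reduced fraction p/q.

Starting at the tail and folding back:
Start with 2.
3 + 1/(2/1) = 3 + 1/2 = 7/2
7 + 1/(7/2) = 7 + 2/7 = 51/7

51/7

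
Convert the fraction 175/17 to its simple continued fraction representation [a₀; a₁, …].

⌊175/17⌋ = 10, remainder 5
⌊17/5⌋ = 3, remainder 2
⌊5/2⌋ = 2, remainder 1
⌊2/1⌋ = 2, remainder 0

[10; 3, 2, 2]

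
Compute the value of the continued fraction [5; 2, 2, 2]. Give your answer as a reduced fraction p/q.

65/12

Start with 2.
2 + 1/(2/1) = 2 + 1/2 = 5/2
2 + 1/(5/2) = 2 + 2/5 = 12/5
5 + 1/(12/5) = 5 + 5/12 = 65/12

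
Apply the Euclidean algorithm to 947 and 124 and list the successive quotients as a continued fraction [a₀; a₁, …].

[7; 1, 1, 1, 3, 11]

947 ÷ 124 → quotient 7, remainder 79
124 ÷ 79 → quotient 1, remainder 45
79 ÷ 45 → quotient 1, remainder 34
45 ÷ 34 → quotient 1, remainder 11
34 ÷ 11 → quotient 3, remainder 1
11 ÷ 1 → quotient 11, remainder 0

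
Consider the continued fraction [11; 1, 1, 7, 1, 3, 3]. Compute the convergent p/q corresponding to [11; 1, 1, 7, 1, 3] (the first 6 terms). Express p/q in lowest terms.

761/66

a_0 = 11: 11/1
a_1 = 1: 12/1
a_2 = 1: 23/2
a_3 = 7: 173/15
a_4 = 1: 196/17
a_5 = 3: 761/66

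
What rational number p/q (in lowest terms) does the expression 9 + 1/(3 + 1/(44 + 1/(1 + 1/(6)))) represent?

8855/949

Start with 6.
1 + 1/(6/1) = 1 + 1/6 = 7/6
44 + 1/(7/6) = 44 + 6/7 = 314/7
3 + 1/(314/7) = 3 + 7/314 = 949/314
9 + 1/(949/314) = 9 + 314/949 = 8855/949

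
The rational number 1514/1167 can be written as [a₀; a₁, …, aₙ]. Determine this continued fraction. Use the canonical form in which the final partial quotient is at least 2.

Repeatedly divide and take the remainder:
1514 ÷ 1167 → quotient 1, remainder 347
1167 ÷ 347 → quotient 3, remainder 126
347 ÷ 126 → quotient 2, remainder 95
126 ÷ 95 → quotient 1, remainder 31
95 ÷ 31 → quotient 3, remainder 2
31 ÷ 2 → quotient 15, remainder 1
2 ÷ 1 → quotient 2, remainder 0

[1; 3, 2, 1, 3, 15, 2]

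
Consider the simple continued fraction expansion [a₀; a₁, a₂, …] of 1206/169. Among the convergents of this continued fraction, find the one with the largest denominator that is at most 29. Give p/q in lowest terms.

157/22

List convergents until the denominator exceeds the bound:
a_0 = 7: 7/1  (≤ bound)
a_1 = 7: 50/7  (≤ bound)
a_2 = 2: 107/15  (≤ bound)
a_3 = 1: 157/22  (≤ bound)
a_4 = 7: 1206/169  (> 29, stop)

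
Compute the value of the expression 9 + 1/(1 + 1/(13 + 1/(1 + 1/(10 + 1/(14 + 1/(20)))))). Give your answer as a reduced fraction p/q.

460729/46384

Collapse the nested fraction from the inside out:
Start with 20.
14 + 1/(20/1) = 14 + 1/20 = 281/20
10 + 1/(281/20) = 10 + 20/281 = 2830/281
1 + 1/(2830/281) = 1 + 281/2830 = 3111/2830
13 + 1/(3111/2830) = 13 + 2830/3111 = 43273/3111
1 + 1/(43273/3111) = 1 + 3111/43273 = 46384/43273
9 + 1/(46384/43273) = 9 + 43273/46384 = 460729/46384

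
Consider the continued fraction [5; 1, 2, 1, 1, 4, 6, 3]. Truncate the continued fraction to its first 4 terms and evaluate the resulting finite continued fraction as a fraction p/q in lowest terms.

23/4

Build up convergents one term at a time:
a_0 = 5: 5/1
a_1 = 1: 6/1
a_2 = 2: 17/3
a_3 = 1: 23/4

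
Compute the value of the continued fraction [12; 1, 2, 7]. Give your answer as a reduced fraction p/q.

Start with 7.
2 + 1/(7/1) = 2 + 1/7 = 15/7
1 + 1/(15/7) = 1 + 7/15 = 22/15
12 + 1/(22/15) = 12 + 15/22 = 279/22

279/22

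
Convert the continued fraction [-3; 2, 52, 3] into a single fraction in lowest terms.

Use the convergent recurrence hₖ = aₖ·hₖ₋₁ + hₖ₋₂ (and likewise for the denominators kₖ):
a_0 = -3: -3/1
a_1 = 2: -5/2
a_2 = 52: -263/105
a_3 = 3: -794/317

-794/317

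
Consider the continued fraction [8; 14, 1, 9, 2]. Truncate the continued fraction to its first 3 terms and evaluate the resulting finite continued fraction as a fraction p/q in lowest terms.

121/15

Build up convergents one term at a time:
a_0 = 8: 8/1
a_1 = 14: 113/14
a_2 = 1: 121/15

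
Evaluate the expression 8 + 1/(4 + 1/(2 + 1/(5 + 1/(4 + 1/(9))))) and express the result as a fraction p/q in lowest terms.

15577/1894

a_0 = 8: 8/1
a_1 = 4: 33/4
a_2 = 2: 74/9
a_3 = 5: 403/49
a_4 = 4: 1686/205
a_5 = 9: 15577/1894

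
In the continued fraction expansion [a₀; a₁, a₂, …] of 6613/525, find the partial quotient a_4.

10

6613 ÷ 525 → quotient 12, remainder 313
525 ÷ 313 → quotient 1, remainder 212
313 ÷ 212 → quotient 1, remainder 101
212 ÷ 101 → quotient 2, remainder 10
101 ÷ 10 → quotient 10, remainder 1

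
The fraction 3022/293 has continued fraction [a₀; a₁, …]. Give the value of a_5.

3

Run the Euclidean algorithm, recording each quotient:
3022 = 10·293 + 92, so a_0 = 10
293 = 3·92 + 17, so a_1 = 3
92 = 5·17 + 7, so a_2 = 5
17 = 2·7 + 3, so a_3 = 2
7 = 2·3 + 1, so a_4 = 2
3 = 3·1 + 0, so a_5 = 3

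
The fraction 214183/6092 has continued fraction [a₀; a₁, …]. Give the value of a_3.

14

Apply division with remainder until the remainder is 0:
214183 = 35·6092 + 963, so a_0 = 35
6092 = 6·963 + 314, so a_1 = 6
963 = 3·314 + 21, so a_2 = 3
314 = 14·21 + 20, so a_3 = 14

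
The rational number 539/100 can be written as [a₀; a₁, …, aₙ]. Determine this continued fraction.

539 = 5·100 + 39, so a_0 = 5
100 = 2·39 + 22, so a_1 = 2
39 = 1·22 + 17, so a_2 = 1
22 = 1·17 + 5, so a_3 = 1
17 = 3·5 + 2, so a_4 = 3
5 = 2·2 + 1, so a_5 = 2
2 = 2·1 + 0, so a_6 = 2

[5; 2, 1, 1, 3, 2, 2]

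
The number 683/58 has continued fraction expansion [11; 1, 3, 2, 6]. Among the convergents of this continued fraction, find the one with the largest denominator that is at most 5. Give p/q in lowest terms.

a_0 = 11: 11/1  (≤ bound)
a_1 = 1: 12/1  (≤ bound)
a_2 = 3: 47/4  (≤ bound)
a_3 = 2: 106/9  (> 5, stop)

47/4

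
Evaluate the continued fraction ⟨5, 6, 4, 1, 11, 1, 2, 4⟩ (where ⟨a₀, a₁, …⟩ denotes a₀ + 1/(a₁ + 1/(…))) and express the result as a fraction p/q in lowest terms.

25997/5037

Collapse the nested fraction from the inside out:
Start with 4.
2 + 1/(4/1) = 2 + 1/4 = 9/4
1 + 1/(9/4) = 1 + 4/9 = 13/9
11 + 1/(13/9) = 11 + 9/13 = 152/13
1 + 1/(152/13) = 1 + 13/152 = 165/152
4 + 1/(165/152) = 4 + 152/165 = 812/165
6 + 1/(812/165) = 6 + 165/812 = 5037/812
5 + 1/(5037/812) = 5 + 812/5037 = 25997/5037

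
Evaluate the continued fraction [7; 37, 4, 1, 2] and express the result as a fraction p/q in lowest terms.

Use the convergent recurrence hₖ = aₖ·hₖ₋₁ + hₖ₋₂ (and likewise for the denominators kₖ):
a_0 = 7: 7/1
a_1 = 37: 260/37
a_2 = 4: 1047/149
a_3 = 1: 1307/186
a_4 = 2: 3661/521

3661/521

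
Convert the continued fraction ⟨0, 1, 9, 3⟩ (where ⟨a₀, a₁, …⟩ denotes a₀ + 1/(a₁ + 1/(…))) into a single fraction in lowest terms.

Build up convergents one term at a time:
a_0 = 0: 0/1
a_1 = 1: 1/1
a_2 = 9: 9/10
a_3 = 3: 28/31

28/31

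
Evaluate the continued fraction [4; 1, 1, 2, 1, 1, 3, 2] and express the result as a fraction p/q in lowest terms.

449/98

Work from the innermost term outward:
Start with 2.
3 + 1/(2/1) = 3 + 1/2 = 7/2
1 + 1/(7/2) = 1 + 2/7 = 9/7
1 + 1/(9/7) = 1 + 7/9 = 16/9
2 + 1/(16/9) = 2 + 9/16 = 41/16
1 + 1/(41/16) = 1 + 16/41 = 57/41
1 + 1/(57/41) = 1 + 41/57 = 98/57
4 + 1/(98/57) = 4 + 57/98 = 449/98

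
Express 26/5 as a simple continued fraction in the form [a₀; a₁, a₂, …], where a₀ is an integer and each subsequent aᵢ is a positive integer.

26 = 5·5 + 1, so a_0 = 5
5 = 5·1 + 0, so a_1 = 5

[5; 5]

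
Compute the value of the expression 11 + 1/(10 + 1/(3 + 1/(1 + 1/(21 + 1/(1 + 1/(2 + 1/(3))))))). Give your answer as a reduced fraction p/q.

102175/9207

Start with 3.
2 + 1/(3/1) = 2 + 1/3 = 7/3
1 + 1/(7/3) = 1 + 3/7 = 10/7
21 + 1/(10/7) = 21 + 7/10 = 217/10
1 + 1/(217/10) = 1 + 10/217 = 227/217
3 + 1/(227/217) = 3 + 217/227 = 898/227
10 + 1/(898/227) = 10 + 227/898 = 9207/898
11 + 1/(9207/898) = 11 + 898/9207 = 102175/9207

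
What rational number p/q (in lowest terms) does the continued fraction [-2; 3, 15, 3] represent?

Compute successive convergents:
a_0 = -2: -2/1
a_1 = 3: -5/3
a_2 = 15: -77/46
a_3 = 3: -236/141

-236/141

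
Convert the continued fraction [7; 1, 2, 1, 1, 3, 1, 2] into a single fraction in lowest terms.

687/89

Compute successive convergents:
a_0 = 7: 7/1
a_1 = 1: 8/1
a_2 = 2: 23/3
a_3 = 1: 31/4
a_4 = 1: 54/7
a_5 = 3: 193/25
a_6 = 1: 247/32
a_7 = 2: 687/89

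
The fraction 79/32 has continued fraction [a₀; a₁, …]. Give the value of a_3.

79 = 2·32 + 15, so a_0 = 2
32 = 2·15 + 2, so a_1 = 2
15 = 7·2 + 1, so a_2 = 7
2 = 2·1 + 0, so a_3 = 2

2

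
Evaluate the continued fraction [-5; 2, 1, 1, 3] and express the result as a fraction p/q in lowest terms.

Start with 3.
1 + 1/(3/1) = 1 + 1/3 = 4/3
1 + 1/(4/3) = 1 + 3/4 = 7/4
2 + 1/(7/4) = 2 + 4/7 = 18/7
-5 + 1/(18/7) = -5 + 7/18 = -83/18

-83/18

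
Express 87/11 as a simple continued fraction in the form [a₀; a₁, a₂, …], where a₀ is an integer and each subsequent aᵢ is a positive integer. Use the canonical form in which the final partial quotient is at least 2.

[7; 1, 10]

Run the Euclidean algorithm, recording each quotient:
⌊87/11⌋ = 7, remainder 10
⌊11/10⌋ = 1, remainder 1
⌊10/1⌋ = 10, remainder 0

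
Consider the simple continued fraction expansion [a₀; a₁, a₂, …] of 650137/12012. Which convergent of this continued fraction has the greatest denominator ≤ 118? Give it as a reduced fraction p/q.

a_0 = 54: 54/1  (≤ bound)
a_1 = 8: 433/8  (≤ bound)
a_2 = 14: 6116/113  (≤ bound)
a_3 = 1: 6549/121  (> 118, stop)

6116/113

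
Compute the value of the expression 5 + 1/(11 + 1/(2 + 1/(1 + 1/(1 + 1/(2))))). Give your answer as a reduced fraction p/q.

Starting at the tail and folding back:
Start with 2.
1 + 1/(2/1) = 1 + 1/2 = 3/2
1 + 1/(3/2) = 1 + 2/3 = 5/3
2 + 1/(5/3) = 2 + 3/5 = 13/5
11 + 1/(13/5) = 11 + 5/13 = 148/13
5 + 1/(148/13) = 5 + 13/148 = 753/148

753/148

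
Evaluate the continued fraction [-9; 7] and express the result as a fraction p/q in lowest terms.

-62/7

Start with 7.
-9 + 1/(7/1) = -9 + 1/7 = -62/7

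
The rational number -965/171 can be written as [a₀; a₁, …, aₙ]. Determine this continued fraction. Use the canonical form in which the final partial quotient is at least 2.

[-6; 2, 1, 4, 12]

⌊-965/171⌋ = -6, remainder 61
⌊171/61⌋ = 2, remainder 49
⌊61/49⌋ = 1, remainder 12
⌊49/12⌋ = 4, remainder 1
⌊12/1⌋ = 12, remainder 0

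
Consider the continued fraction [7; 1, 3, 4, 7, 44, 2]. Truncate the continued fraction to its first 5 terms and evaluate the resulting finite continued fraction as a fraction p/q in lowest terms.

Compute successive convergents:
a_0 = 7: 7/1
a_1 = 1: 8/1
a_2 = 3: 31/4
a_3 = 4: 132/17
a_4 = 7: 955/123

955/123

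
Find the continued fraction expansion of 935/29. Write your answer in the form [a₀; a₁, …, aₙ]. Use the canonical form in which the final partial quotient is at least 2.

[32; 4, 7]

⌊935/29⌋ = 32, remainder 7
⌊29/7⌋ = 4, remainder 1
⌊7/1⌋ = 7, remainder 0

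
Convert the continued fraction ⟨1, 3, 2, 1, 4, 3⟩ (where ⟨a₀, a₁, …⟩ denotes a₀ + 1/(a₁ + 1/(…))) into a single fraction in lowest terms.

196/151

Compute successive convergents:
a_0 = 1: 1/1
a_1 = 3: 4/3
a_2 = 2: 9/7
a_3 = 1: 13/10
a_4 = 4: 61/47
a_5 = 3: 196/151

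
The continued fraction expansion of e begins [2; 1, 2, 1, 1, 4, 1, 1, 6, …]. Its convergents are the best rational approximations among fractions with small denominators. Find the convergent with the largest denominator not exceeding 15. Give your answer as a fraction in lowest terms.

a_0 = 2: 2/1  (≤ bound)
a_1 = 1: 3/1  (≤ bound)
a_2 = 2: 8/3  (≤ bound)
a_3 = 1: 11/4  (≤ bound)
a_4 = 1: 19/7  (≤ bound)
a_5 = 4: 87/32  (> 15, stop)

19/7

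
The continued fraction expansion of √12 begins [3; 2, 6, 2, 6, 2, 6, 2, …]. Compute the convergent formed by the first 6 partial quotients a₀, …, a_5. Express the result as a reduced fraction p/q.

Work from the innermost term outward:
Start with 2.
6 + 1/(2/1) = 6 + 1/2 = 13/2
2 + 1/(13/2) = 2 + 2/13 = 28/13
6 + 1/(28/13) = 6 + 13/28 = 181/28
2 + 1/(181/28) = 2 + 28/181 = 390/181
3 + 1/(390/181) = 3 + 181/390 = 1351/390

1351/390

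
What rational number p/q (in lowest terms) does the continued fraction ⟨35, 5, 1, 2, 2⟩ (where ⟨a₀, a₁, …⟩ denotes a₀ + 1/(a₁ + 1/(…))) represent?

a_0 = 35: 35/1
a_1 = 5: 176/5
a_2 = 1: 211/6
a_3 = 2: 598/17
a_4 = 2: 1407/40

1407/40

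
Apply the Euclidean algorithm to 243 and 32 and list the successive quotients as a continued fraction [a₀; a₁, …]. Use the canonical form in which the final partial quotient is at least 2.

Apply division with remainder until the remainder is 0:
⌊243/32⌋ = 7, remainder 19
⌊32/19⌋ = 1, remainder 13
⌊19/13⌋ = 1, remainder 6
⌊13/6⌋ = 2, remainder 1
⌊6/1⌋ = 6, remainder 0

[7; 1, 1, 2, 6]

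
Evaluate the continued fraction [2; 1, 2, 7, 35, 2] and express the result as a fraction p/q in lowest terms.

4205/1568

a_0 = 2: 2/1
a_1 = 1: 3/1
a_2 = 2: 8/3
a_3 = 7: 59/22
a_4 = 35: 2073/773
a_5 = 2: 4205/1568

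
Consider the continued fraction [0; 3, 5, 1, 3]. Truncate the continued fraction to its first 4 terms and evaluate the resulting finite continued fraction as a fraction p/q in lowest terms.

6/19

a_0 = 0: 0/1
a_1 = 3: 1/3
a_2 = 5: 5/16
a_3 = 1: 6/19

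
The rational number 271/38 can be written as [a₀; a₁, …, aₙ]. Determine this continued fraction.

[7; 7, 1, 1, 2]

⌊271/38⌋ = 7, remainder 5
⌊38/5⌋ = 7, remainder 3
⌊5/3⌋ = 1, remainder 2
⌊3/2⌋ = 1, remainder 1
⌊2/1⌋ = 2, remainder 0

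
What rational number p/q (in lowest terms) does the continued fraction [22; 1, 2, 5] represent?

Compute successive convergents:
a_0 = 22: 22/1
a_1 = 1: 23/1
a_2 = 2: 68/3
a_3 = 5: 363/16

363/16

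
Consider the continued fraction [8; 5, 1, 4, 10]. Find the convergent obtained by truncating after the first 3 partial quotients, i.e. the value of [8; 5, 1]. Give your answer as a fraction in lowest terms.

49/6

a_0 = 8: 8/1
a_1 = 5: 41/5
a_2 = 1: 49/6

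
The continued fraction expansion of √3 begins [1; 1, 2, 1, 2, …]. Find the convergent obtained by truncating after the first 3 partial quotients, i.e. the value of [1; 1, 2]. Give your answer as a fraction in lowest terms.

Build up convergents one term at a time:
a_0 = 1: 1/1
a_1 = 1: 2/1
a_2 = 2: 5/3

5/3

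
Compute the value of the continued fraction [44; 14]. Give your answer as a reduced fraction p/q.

Start with 14.
44 + 1/(14/1) = 44 + 1/14 = 617/14

617/14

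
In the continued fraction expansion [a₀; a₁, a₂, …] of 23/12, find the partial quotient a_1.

Apply division with remainder until the remainder is 0:
23 ÷ 12 → quotient 1, remainder 11
12 ÷ 11 → quotient 1, remainder 1

1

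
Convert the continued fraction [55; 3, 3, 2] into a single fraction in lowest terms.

1272/23

Collapse the nested fraction from the inside out:
Start with 2.
3 + 1/(2/1) = 3 + 1/2 = 7/2
3 + 1/(7/2) = 3 + 2/7 = 23/7
55 + 1/(23/7) = 55 + 7/23 = 1272/23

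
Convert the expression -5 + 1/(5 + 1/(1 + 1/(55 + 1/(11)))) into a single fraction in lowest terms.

-17838/3691

a_0 = -5: -5/1
a_1 = 5: -24/5
a_2 = 1: -29/6
a_3 = 55: -1619/335
a_4 = 11: -17838/3691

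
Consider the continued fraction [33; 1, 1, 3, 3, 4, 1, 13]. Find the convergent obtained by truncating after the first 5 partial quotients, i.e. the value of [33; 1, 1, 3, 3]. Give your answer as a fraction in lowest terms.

a_0 = 33: 33/1
a_1 = 1: 34/1
a_2 = 1: 67/2
a_3 = 3: 235/7
a_4 = 3: 772/23

772/23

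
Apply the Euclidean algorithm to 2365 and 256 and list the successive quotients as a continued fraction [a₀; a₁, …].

2365 = 9·256 + 61, so a_0 = 9
256 = 4·61 + 12, so a_1 = 4
61 = 5·12 + 1, so a_2 = 5
12 = 12·1 + 0, so a_3 = 12

[9; 4, 5, 12]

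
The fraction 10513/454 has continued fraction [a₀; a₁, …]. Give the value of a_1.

6

10513 ÷ 454 → quotient 23, remainder 71
454 ÷ 71 → quotient 6, remainder 28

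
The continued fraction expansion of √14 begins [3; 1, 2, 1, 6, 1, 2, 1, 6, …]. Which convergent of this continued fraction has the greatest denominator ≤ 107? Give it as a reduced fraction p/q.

333/89

a_0 = 3: 3/1  (≤ bound)
a_1 = 1: 4/1  (≤ bound)
a_2 = 2: 11/3  (≤ bound)
a_3 = 1: 15/4  (≤ bound)
a_4 = 6: 101/27  (≤ bound)
a_5 = 1: 116/31  (≤ bound)
a_6 = 2: 333/89  (≤ bound)
a_7 = 1: 449/120  (> 107, stop)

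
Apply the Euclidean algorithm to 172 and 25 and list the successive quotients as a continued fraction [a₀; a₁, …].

⌊172/25⌋ = 6, remainder 22
⌊25/22⌋ = 1, remainder 3
⌊22/3⌋ = 7, remainder 1
⌊3/1⌋ = 3, remainder 0

[6; 1, 7, 3]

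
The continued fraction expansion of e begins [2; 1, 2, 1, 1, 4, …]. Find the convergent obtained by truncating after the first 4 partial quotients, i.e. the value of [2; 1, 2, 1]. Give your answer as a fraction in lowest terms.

11/4

Start with 1.
2 + 1/(1/1) = 2 + 1/1 = 3/1
1 + 1/(3/1) = 1 + 1/3 = 4/3
2 + 1/(4/3) = 2 + 3/4 = 11/4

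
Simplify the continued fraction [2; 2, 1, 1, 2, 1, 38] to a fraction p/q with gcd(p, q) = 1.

Work from the innermost term outward:
Start with 38.
1 + 1/(38/1) = 1 + 1/38 = 39/38
2 + 1/(39/38) = 2 + 38/39 = 116/39
1 + 1/(116/39) = 1 + 39/116 = 155/116
1 + 1/(155/116) = 1 + 116/155 = 271/155
2 + 1/(271/155) = 2 + 155/271 = 697/271
2 + 1/(697/271) = 2 + 271/697 = 1665/697

1665/697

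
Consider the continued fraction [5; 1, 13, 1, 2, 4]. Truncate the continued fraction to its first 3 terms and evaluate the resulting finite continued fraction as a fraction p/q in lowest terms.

a_0 = 5: 5/1
a_1 = 1: 6/1
a_2 = 13: 83/14

83/14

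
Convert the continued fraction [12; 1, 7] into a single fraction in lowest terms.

Start with 7.
1 + 1/(7/1) = 1 + 1/7 = 8/7
12 + 1/(8/7) = 12 + 7/8 = 103/8

103/8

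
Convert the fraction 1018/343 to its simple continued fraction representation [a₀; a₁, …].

Run the Euclidean algorithm, recording each quotient:
⌊1018/343⌋ = 2, remainder 332
⌊343/332⌋ = 1, remainder 11
⌊332/11⌋ = 30, remainder 2
⌊11/2⌋ = 5, remainder 1
⌊2/1⌋ = 2, remainder 0

[2; 1, 30, 5, 2]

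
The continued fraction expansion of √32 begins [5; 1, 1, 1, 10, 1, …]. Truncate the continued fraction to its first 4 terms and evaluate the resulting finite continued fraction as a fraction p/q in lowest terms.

a_0 = 5: 5/1
a_1 = 1: 6/1
a_2 = 1: 11/2
a_3 = 1: 17/3

17/3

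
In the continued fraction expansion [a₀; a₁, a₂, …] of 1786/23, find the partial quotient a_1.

1

Run the Euclidean algorithm, recording each quotient:
1786 = 77·23 + 15, so a_0 = 77
23 = 1·15 + 8, so a_1 = 1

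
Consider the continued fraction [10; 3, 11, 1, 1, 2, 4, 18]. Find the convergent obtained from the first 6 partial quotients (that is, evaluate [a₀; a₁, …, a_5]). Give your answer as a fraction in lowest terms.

Compute successive convergents:
a_0 = 10: 10/1
a_1 = 3: 31/3
a_2 = 11: 351/34
a_3 = 1: 382/37
a_4 = 1: 733/71
a_5 = 2: 1848/179

1848/179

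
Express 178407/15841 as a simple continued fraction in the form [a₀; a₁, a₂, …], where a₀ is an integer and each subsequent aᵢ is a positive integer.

⌊178407/15841⌋ = 11, remainder 4156
⌊15841/4156⌋ = 3, remainder 3373
⌊4156/3373⌋ = 1, remainder 783
⌊3373/783⌋ = 4, remainder 241
⌊783/241⌋ = 3, remainder 60
⌊241/60⌋ = 4, remainder 1
⌊60/1⌋ = 60, remainder 0

[11; 3, 1, 4, 3, 4, 60]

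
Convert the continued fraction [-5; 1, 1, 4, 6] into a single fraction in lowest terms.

-249/56

Start with 6.
4 + 1/(6/1) = 4 + 1/6 = 25/6
1 + 1/(25/6) = 1 + 6/25 = 31/25
1 + 1/(31/25) = 1 + 25/31 = 56/31
-5 + 1/(56/31) = -5 + 31/56 = -249/56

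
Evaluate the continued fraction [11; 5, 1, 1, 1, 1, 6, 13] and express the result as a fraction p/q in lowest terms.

Start with 13.
6 + 1/(13/1) = 6 + 1/13 = 79/13
1 + 1/(79/13) = 1 + 13/79 = 92/79
1 + 1/(92/79) = 1 + 79/92 = 171/92
1 + 1/(171/92) = 1 + 92/171 = 263/171
1 + 1/(263/171) = 1 + 171/263 = 434/263
5 + 1/(434/263) = 5 + 263/434 = 2433/434
11 + 1/(2433/434) = 11 + 434/2433 = 27197/2433

27197/2433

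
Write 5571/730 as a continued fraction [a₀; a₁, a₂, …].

[7; 1, 1, 1, 2, 2, 38]

5571 ÷ 730 → quotient 7, remainder 461
730 ÷ 461 → quotient 1, remainder 269
461 ÷ 269 → quotient 1, remainder 192
269 ÷ 192 → quotient 1, remainder 77
192 ÷ 77 → quotient 2, remainder 38
77 ÷ 38 → quotient 2, remainder 1
38 ÷ 1 → quotient 38, remainder 0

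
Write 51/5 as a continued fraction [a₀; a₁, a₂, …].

[10; 5]

Repeatedly divide and take the remainder:
51 = 10·5 + 1, so a_0 = 10
5 = 5·1 + 0, so a_1 = 5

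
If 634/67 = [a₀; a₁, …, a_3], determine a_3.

5

⌊634/67⌋ = 9, remainder 31
⌊67/31⌋ = 2, remainder 5
⌊31/5⌋ = 6, remainder 1
⌊5/1⌋ = 5, remainder 0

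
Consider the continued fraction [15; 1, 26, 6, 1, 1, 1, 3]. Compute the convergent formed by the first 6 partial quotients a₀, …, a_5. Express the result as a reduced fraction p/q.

a_0 = 15: 15/1
a_1 = 1: 16/1
a_2 = 26: 431/27
a_3 = 6: 2602/163
a_4 = 1: 3033/190
a_5 = 1: 5635/353

5635/353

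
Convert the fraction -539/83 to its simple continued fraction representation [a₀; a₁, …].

[-7; 1, 1, 41]

Apply division with remainder until the remainder is 0:
⌊-539/83⌋ = -7, remainder 42
⌊83/42⌋ = 1, remainder 41
⌊42/41⌋ = 1, remainder 1
⌊41/1⌋ = 41, remainder 0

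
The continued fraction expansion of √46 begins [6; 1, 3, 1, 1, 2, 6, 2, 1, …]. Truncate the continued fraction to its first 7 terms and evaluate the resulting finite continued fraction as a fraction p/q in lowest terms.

997/147

Build up convergents one term at a time:
a_0 = 6: 6/1
a_1 = 1: 7/1
a_2 = 3: 27/4
a_3 = 1: 34/5
a_4 = 1: 61/9
a_5 = 2: 156/23
a_6 = 6: 997/147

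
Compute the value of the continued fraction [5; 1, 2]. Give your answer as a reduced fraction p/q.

17/3

Work from the innermost term outward:
Start with 2.
1 + 1/(2/1) = 1 + 1/2 = 3/2
5 + 1/(3/2) = 5 + 2/3 = 17/3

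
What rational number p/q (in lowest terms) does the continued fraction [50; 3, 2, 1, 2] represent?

a_0 = 50: 50/1
a_1 = 3: 151/3
a_2 = 2: 352/7
a_3 = 1: 503/10
a_4 = 2: 1358/27

1358/27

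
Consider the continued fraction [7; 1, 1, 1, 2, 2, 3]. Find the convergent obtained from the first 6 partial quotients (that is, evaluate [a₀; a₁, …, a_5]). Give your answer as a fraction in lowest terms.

Collapse the nested fraction from the inside out:
Start with 2.
2 + 1/(2/1) = 2 + 1/2 = 5/2
1 + 1/(5/2) = 1 + 2/5 = 7/5
1 + 1/(7/5) = 1 + 5/7 = 12/7
1 + 1/(12/7) = 1 + 7/12 = 19/12
7 + 1/(19/12) = 7 + 12/19 = 145/19

145/19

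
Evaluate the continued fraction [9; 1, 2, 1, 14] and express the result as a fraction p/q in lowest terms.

575/59

Start with 14.
1 + 1/(14/1) = 1 + 1/14 = 15/14
2 + 1/(15/14) = 2 + 14/15 = 44/15
1 + 1/(44/15) = 1 + 15/44 = 59/44
9 + 1/(59/44) = 9 + 44/59 = 575/59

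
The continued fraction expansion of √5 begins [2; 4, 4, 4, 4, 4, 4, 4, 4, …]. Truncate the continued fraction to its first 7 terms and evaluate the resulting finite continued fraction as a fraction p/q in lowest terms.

12238/5473

Collapse the nested fraction from the inside out:
Start with 4.
4 + 1/(4/1) = 4 + 1/4 = 17/4
4 + 1/(17/4) = 4 + 4/17 = 72/17
4 + 1/(72/17) = 4 + 17/72 = 305/72
4 + 1/(305/72) = 4 + 72/305 = 1292/305
4 + 1/(1292/305) = 4 + 305/1292 = 5473/1292
2 + 1/(5473/1292) = 2 + 1292/5473 = 12238/5473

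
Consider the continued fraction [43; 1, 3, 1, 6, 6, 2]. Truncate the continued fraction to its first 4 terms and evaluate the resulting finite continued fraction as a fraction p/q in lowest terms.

Start with 1.
3 + 1/(1/1) = 3 + 1/1 = 4/1
1 + 1/(4/1) = 1 + 1/4 = 5/4
43 + 1/(5/4) = 43 + 4/5 = 219/5

219/5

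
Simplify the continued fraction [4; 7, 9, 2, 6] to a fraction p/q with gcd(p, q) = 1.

3619/874

Start with 6.
2 + 1/(6/1) = 2 + 1/6 = 13/6
9 + 1/(13/6) = 9 + 6/13 = 123/13
7 + 1/(123/13) = 7 + 13/123 = 874/123
4 + 1/(874/123) = 4 + 123/874 = 3619/874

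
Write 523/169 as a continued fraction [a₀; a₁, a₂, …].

523 = 3·169 + 16, so a_0 = 3
169 = 10·16 + 9, so a_1 = 10
16 = 1·9 + 7, so a_2 = 1
9 = 1·7 + 2, so a_3 = 1
7 = 3·2 + 1, so a_4 = 3
2 = 2·1 + 0, so a_5 = 2

[3; 10, 1, 1, 3, 2]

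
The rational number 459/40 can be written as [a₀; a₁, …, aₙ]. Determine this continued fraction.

[11; 2, 9, 2]

⌊459/40⌋ = 11, remainder 19
⌊40/19⌋ = 2, remainder 2
⌊19/2⌋ = 9, remainder 1
⌊2/1⌋ = 2, remainder 0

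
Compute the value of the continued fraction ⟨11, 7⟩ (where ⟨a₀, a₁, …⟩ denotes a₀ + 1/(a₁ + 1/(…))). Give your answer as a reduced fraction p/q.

Use the convergent recurrence hₖ = aₖ·hₖ₋₁ + hₖ₋₂ (and likewise for the denominators kₖ):
a_0 = 11: 11/1
a_1 = 7: 78/7

78/7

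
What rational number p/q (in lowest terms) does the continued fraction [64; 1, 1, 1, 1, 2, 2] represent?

2003/31

a_0 = 64: 64/1
a_1 = 1: 65/1
a_2 = 1: 129/2
a_3 = 1: 194/3
a_4 = 1: 323/5
a_5 = 2: 840/13
a_6 = 2: 2003/31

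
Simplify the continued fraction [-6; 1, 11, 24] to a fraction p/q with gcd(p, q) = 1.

a_0 = -6: -6/1
a_1 = 1: -5/1
a_2 = 11: -61/12
a_3 = 24: -1469/289

-1469/289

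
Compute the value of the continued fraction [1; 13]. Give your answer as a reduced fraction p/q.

14/13

Start with 13.
1 + 1/(13/1) = 1 + 1/13 = 14/13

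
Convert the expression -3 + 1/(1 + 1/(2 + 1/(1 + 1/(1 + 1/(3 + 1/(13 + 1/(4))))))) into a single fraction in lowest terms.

Collapse the nested fraction from the inside out:
Start with 4.
13 + 1/(4/1) = 13 + 1/4 = 53/4
3 + 1/(53/4) = 3 + 4/53 = 163/53
1 + 1/(163/53) = 1 + 53/163 = 216/163
1 + 1/(216/163) = 1 + 163/216 = 379/216
2 + 1/(379/216) = 2 + 216/379 = 974/379
1 + 1/(974/379) = 1 + 379/974 = 1353/974
-3 + 1/(1353/974) = -3 + 974/1353 = -3085/1353

-3085/1353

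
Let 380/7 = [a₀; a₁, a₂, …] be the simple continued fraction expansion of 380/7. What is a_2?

Run the Euclidean algorithm, recording each quotient:
380 = 54·7 + 2, so a_0 = 54
7 = 3·2 + 1, so a_1 = 3
2 = 2·1 + 0, so a_2 = 2

2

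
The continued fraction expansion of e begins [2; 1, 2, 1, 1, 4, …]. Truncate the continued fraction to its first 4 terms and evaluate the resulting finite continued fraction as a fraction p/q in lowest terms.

11/4

Collapse the nested fraction from the inside out:
Start with 1.
2 + 1/(1/1) = 2 + 1/1 = 3/1
1 + 1/(3/1) = 1 + 1/3 = 4/3
2 + 1/(4/3) = 2 + 3/4 = 11/4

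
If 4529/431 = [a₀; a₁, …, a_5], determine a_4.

3

Run the Euclidean algorithm, recording each quotient:
4529 ÷ 431 → quotient 10, remainder 219
431 ÷ 219 → quotient 1, remainder 212
219 ÷ 212 → quotient 1, remainder 7
212 ÷ 7 → quotient 30, remainder 2
7 ÷ 2 → quotient 3, remainder 1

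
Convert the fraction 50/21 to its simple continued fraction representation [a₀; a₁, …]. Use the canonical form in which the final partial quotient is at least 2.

50 = 2·21 + 8, so a_0 = 2
21 = 2·8 + 5, so a_1 = 2
8 = 1·5 + 3, so a_2 = 1
5 = 1·3 + 2, so a_3 = 1
3 = 1·2 + 1, so a_4 = 1
2 = 2·1 + 0, so a_5 = 2

[2; 2, 1, 1, 1, 2]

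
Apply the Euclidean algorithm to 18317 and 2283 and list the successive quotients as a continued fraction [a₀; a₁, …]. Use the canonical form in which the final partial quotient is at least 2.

[8; 43, 13, 4]

⌊18317/2283⌋ = 8, remainder 53
⌊2283/53⌋ = 43, remainder 4
⌊53/4⌋ = 13, remainder 1
⌊4/1⌋ = 4, remainder 0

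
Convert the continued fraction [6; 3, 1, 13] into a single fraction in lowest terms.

Build up convergents one term at a time:
a_0 = 6: 6/1
a_1 = 3: 19/3
a_2 = 1: 25/4
a_3 = 13: 344/55

344/55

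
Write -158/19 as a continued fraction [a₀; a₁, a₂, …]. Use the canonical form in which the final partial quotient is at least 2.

Apply division with remainder until the remainder is 0:
-158 ÷ 19 → quotient -9, remainder 13
19 ÷ 13 → quotient 1, remainder 6
13 ÷ 6 → quotient 2, remainder 1
6 ÷ 1 → quotient 6, remainder 0

[-9; 1, 2, 6]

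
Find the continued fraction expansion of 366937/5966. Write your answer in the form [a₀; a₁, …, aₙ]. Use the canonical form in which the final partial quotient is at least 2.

[61; 1, 1, 52, 1, 3, 3, 4]

366937 ÷ 5966 → quotient 61, remainder 3011
5966 ÷ 3011 → quotient 1, remainder 2955
3011 ÷ 2955 → quotient 1, remainder 56
2955 ÷ 56 → quotient 52, remainder 43
56 ÷ 43 → quotient 1, remainder 13
43 ÷ 13 → quotient 3, remainder 4
13 ÷ 4 → quotient 3, remainder 1
4 ÷ 1 → quotient 4, remainder 0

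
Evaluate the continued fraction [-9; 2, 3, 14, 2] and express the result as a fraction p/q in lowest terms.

a_0 = -9: -9/1
a_1 = 2: -17/2
a_2 = 3: -60/7
a_3 = 14: -857/100
a_4 = 2: -1774/207

-1774/207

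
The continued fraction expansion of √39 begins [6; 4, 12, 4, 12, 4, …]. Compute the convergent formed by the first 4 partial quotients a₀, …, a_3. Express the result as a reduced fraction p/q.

1249/200

Starting at the tail and folding back:
Start with 4.
12 + 1/(4/1) = 12 + 1/4 = 49/4
4 + 1/(49/4) = 4 + 4/49 = 200/49
6 + 1/(200/49) = 6 + 49/200 = 1249/200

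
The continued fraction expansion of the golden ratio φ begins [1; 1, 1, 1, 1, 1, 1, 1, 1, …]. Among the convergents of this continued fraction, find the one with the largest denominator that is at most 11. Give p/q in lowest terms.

13/8

List convergents until the denominator exceeds the bound:
a_0 = 1: 1/1  (≤ bound)
a_1 = 1: 2/1  (≤ bound)
a_2 = 1: 3/2  (≤ bound)
a_3 = 1: 5/3  (≤ bound)
a_4 = 1: 8/5  (≤ bound)
a_5 = 1: 13/8  (≤ bound)
a_6 = 1: 21/13  (> 11, stop)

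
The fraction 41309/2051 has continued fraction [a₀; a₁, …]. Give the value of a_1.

Run the Euclidean algorithm, recording each quotient:
⌊41309/2051⌋ = 20, remainder 289
⌊2051/289⌋ = 7, remainder 28

7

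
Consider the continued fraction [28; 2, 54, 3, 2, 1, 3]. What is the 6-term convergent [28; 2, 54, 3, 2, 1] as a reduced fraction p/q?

31231/1096

Start with 1.
2 + 1/(1/1) = 2 + 1/1 = 3/1
3 + 1/(3/1) = 3 + 1/3 = 10/3
54 + 1/(10/3) = 54 + 3/10 = 543/10
2 + 1/(543/10) = 2 + 10/543 = 1096/543
28 + 1/(1096/543) = 28 + 543/1096 = 31231/1096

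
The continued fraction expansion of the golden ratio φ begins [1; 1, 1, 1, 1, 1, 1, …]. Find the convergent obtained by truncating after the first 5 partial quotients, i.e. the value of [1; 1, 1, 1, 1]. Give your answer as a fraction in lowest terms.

8/5

Work from the innermost term outward:
Start with 1.
1 + 1/(1/1) = 1 + 1/1 = 2/1
1 + 1/(2/1) = 1 + 1/2 = 3/2
1 + 1/(3/2) = 1 + 2/3 = 5/3
1 + 1/(5/3) = 1 + 3/5 = 8/5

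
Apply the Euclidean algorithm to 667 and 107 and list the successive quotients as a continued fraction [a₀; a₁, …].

[6; 4, 3, 1, 1, 3]

⌊667/107⌋ = 6, remainder 25
⌊107/25⌋ = 4, remainder 7
⌊25/7⌋ = 3, remainder 4
⌊7/4⌋ = 1, remainder 3
⌊4/3⌋ = 1, remainder 1
⌊3/1⌋ = 3, remainder 0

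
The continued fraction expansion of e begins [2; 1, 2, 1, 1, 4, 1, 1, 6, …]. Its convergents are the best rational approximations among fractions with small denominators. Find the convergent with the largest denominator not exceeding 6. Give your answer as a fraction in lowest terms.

List convergents until the denominator exceeds the bound:
a_0 = 2: 2/1  (≤ bound)
a_1 = 1: 3/1  (≤ bound)
a_2 = 2: 8/3  (≤ bound)
a_3 = 1: 11/4  (≤ bound)
a_4 = 1: 19/7  (> 6, stop)

11/4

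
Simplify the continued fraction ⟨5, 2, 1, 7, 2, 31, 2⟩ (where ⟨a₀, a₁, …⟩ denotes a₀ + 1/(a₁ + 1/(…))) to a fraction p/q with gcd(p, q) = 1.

16752/3133

Start with 2.
31 + 1/(2/1) = 31 + 1/2 = 63/2
2 + 1/(63/2) = 2 + 2/63 = 128/63
7 + 1/(128/63) = 7 + 63/128 = 959/128
1 + 1/(959/128) = 1 + 128/959 = 1087/959
2 + 1/(1087/959) = 2 + 959/1087 = 3133/1087
5 + 1/(3133/1087) = 5 + 1087/3133 = 16752/3133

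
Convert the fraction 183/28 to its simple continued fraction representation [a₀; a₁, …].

[6; 1, 1, 6, 2]

Repeatedly divide and take the remainder:
⌊183/28⌋ = 6, remainder 15
⌊28/15⌋ = 1, remainder 13
⌊15/13⌋ = 1, remainder 2
⌊13/2⌋ = 6, remainder 1
⌊2/1⌋ = 2, remainder 0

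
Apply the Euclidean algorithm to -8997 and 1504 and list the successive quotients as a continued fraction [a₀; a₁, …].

Apply division with remainder until the remainder is 0:
⌊-8997/1504⌋ = -6, remainder 27
⌊1504/27⌋ = 55, remainder 19
⌊27/19⌋ = 1, remainder 8
⌊19/8⌋ = 2, remainder 3
⌊8/3⌋ = 2, remainder 2
⌊3/2⌋ = 1, remainder 1
⌊2/1⌋ = 2, remainder 0

[-6; 55, 1, 2, 2, 1, 2]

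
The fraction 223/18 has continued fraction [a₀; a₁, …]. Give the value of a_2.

1

223 ÷ 18 → quotient 12, remainder 7
18 ÷ 7 → quotient 2, remainder 4
7 ÷ 4 → quotient 1, remainder 3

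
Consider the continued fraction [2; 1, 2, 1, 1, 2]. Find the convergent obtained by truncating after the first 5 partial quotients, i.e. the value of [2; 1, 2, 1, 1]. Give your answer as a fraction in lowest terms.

Start with 1.
1 + 1/(1/1) = 1 + 1/1 = 2/1
2 + 1/(2/1) = 2 + 1/2 = 5/2
1 + 1/(5/2) = 1 + 2/5 = 7/5
2 + 1/(7/5) = 2 + 5/7 = 19/7

19/7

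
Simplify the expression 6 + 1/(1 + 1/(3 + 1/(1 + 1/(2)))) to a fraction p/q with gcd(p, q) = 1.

95/14

Compute successive convergents:
a_0 = 6: 6/1
a_1 = 1: 7/1
a_2 = 3: 27/4
a_3 = 1: 34/5
a_4 = 2: 95/14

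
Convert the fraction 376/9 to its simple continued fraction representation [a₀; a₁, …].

[41; 1, 3, 2]

⌊376/9⌋ = 41, remainder 7
⌊9/7⌋ = 1, remainder 2
⌊7/2⌋ = 3, remainder 1
⌊2/1⌋ = 2, remainder 0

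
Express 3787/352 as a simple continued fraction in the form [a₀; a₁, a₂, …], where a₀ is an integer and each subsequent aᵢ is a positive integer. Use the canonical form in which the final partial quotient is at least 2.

[10; 1, 3, 7, 12]

3787 = 10·352 + 267, so a_0 = 10
352 = 1·267 + 85, so a_1 = 1
267 = 3·85 + 12, so a_2 = 3
85 = 7·12 + 1, so a_3 = 7
12 = 12·1 + 0, so a_4 = 12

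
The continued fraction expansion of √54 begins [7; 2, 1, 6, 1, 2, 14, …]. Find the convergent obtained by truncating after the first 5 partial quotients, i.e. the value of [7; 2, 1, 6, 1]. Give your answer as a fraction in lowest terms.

Start with 1.
6 + 1/(1/1) = 6 + 1/1 = 7/1
1 + 1/(7/1) = 1 + 1/7 = 8/7
2 + 1/(8/7) = 2 + 7/8 = 23/8
7 + 1/(23/8) = 7 + 8/23 = 169/23

169/23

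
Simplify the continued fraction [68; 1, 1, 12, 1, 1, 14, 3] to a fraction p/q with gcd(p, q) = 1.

158759/2317

a_0 = 68: 68/1
a_1 = 1: 69/1
a_2 = 1: 137/2
a_3 = 12: 1713/25
a_4 = 1: 1850/27
a_5 = 1: 3563/52
a_6 = 14: 51732/755
a_7 = 3: 158759/2317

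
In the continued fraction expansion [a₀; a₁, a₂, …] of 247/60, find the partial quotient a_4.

Apply division with remainder until the remainder is 0:
247 ÷ 60 → quotient 4, remainder 7
60 ÷ 7 → quotient 8, remainder 4
7 ÷ 4 → quotient 1, remainder 3
4 ÷ 3 → quotient 1, remainder 1
3 ÷ 1 → quotient 3, remainder 0

3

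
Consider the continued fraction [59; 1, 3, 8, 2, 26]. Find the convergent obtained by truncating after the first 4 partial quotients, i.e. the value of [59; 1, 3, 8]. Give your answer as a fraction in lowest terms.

1972/33

a_0 = 59: 59/1
a_1 = 1: 60/1
a_2 = 3: 239/4
a_3 = 8: 1972/33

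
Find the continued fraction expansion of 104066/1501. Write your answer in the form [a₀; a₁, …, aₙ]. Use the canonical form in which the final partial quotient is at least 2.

[69; 3, 49, 1, 2, 3]

⌊104066/1501⌋ = 69, remainder 497
⌊1501/497⌋ = 3, remainder 10
⌊497/10⌋ = 49, remainder 7
⌊10/7⌋ = 1, remainder 3
⌊7/3⌋ = 2, remainder 1
⌊3/1⌋ = 3, remainder 0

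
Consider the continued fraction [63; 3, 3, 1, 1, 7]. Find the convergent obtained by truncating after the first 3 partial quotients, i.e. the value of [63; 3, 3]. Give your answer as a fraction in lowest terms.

Start with 3.
3 + 1/(3/1) = 3 + 1/3 = 10/3
63 + 1/(10/3) = 63 + 3/10 = 633/10

633/10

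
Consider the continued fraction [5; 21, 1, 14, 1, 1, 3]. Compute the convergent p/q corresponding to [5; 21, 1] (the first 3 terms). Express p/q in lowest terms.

a_0 = 5: 5/1
a_1 = 21: 106/21
a_2 = 1: 111/22

111/22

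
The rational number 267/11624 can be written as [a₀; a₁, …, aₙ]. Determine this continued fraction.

⌊267/11624⌋ = 0, remainder 267
⌊11624/267⌋ = 43, remainder 143
⌊267/143⌋ = 1, remainder 124
⌊143/124⌋ = 1, remainder 19
⌊124/19⌋ = 6, remainder 10
⌊19/10⌋ = 1, remainder 9
⌊10/9⌋ = 1, remainder 1
⌊9/1⌋ = 9, remainder 0

[0; 43, 1, 1, 6, 1, 1, 9]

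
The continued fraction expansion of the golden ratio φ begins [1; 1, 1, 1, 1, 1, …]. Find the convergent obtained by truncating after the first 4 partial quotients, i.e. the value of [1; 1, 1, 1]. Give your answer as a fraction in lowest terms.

Compute successive convergents:
a_0 = 1: 1/1
a_1 = 1: 2/1
a_2 = 1: 3/2
a_3 = 1: 5/3

5/3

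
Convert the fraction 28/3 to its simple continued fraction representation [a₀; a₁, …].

[9; 3]

Run the Euclidean algorithm, recording each quotient:
28 ÷ 3 → quotient 9, remainder 1
3 ÷ 1 → quotient 3, remainder 0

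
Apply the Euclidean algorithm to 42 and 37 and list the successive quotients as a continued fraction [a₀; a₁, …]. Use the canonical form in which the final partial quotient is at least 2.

[1; 7, 2, 2]

42 = 1·37 + 5, so a_0 = 1
37 = 7·5 + 2, so a_1 = 7
5 = 2·2 + 1, so a_2 = 2
2 = 2·1 + 0, so a_3 = 2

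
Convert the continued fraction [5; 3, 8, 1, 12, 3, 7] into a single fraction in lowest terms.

43305/8138

Work from the innermost term outward:
Start with 7.
3 + 1/(7/1) = 3 + 1/7 = 22/7
12 + 1/(22/7) = 12 + 7/22 = 271/22
1 + 1/(271/22) = 1 + 22/271 = 293/271
8 + 1/(293/271) = 8 + 271/293 = 2615/293
3 + 1/(2615/293) = 3 + 293/2615 = 8138/2615
5 + 1/(8138/2615) = 5 + 2615/8138 = 43305/8138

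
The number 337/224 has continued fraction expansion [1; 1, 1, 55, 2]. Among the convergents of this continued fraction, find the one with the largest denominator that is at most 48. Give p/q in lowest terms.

3/2

a_0 = 1: 1/1  (≤ bound)
a_1 = 1: 2/1  (≤ bound)
a_2 = 1: 3/2  (≤ bound)
a_3 = 55: 167/111  (> 48, stop)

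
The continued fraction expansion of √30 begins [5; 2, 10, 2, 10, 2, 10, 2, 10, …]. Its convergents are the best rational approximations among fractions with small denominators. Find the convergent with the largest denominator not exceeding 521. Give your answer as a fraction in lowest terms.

List convergents until the denominator exceeds the bound:
a_0 = 5: 5/1  (≤ bound)
a_1 = 2: 11/2  (≤ bound)
a_2 = 10: 115/21  (≤ bound)
a_3 = 2: 241/44  (≤ bound)
a_4 = 10: 2525/461  (≤ bound)
a_5 = 2: 5291/966  (> 521, stop)

2525/461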